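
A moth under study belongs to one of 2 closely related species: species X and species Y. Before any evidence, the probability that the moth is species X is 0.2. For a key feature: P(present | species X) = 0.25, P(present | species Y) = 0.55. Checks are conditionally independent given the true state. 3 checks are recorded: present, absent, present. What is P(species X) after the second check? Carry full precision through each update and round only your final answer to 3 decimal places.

Each posterior becomes the prior for the next update.
After 'present': P(species X) = 0.25·0.2000 / (0.25·0.2000 + 0.55·0.8000) ≈ 0.1020
After 'absent': P(species X) = 0.75·0.1020 / (0.75·0.1020 + 0.45·0.8980) ≈ 0.1592

0.159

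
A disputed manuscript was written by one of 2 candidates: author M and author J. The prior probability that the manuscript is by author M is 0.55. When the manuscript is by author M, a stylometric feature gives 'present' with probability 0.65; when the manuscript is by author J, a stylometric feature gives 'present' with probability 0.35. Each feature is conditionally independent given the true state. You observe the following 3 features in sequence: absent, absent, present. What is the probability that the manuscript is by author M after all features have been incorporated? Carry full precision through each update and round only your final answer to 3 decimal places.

After 'absent': P(author M) = 0.35·0.5500 / (0.35·0.5500 + 0.65·0.4500) ≈ 0.3969
After 'absent': P(author M) = 0.35·0.3969 / (0.35·0.3969 + 0.65·0.6031) ≈ 0.2617
After 'present': P(author M) = 0.65·0.2617 / (0.65·0.2617 + 0.35·0.7383) ≈ 0.3969

0.397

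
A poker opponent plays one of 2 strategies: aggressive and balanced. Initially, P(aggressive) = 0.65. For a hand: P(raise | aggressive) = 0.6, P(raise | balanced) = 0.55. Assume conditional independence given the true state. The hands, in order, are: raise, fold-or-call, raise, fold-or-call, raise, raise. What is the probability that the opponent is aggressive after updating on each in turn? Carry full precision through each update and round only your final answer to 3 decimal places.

0.675

After 'raise': P(aggressive) = 0.6·0.6500 / (0.6·0.6500 + 0.55·0.3500) ≈ 0.6695
After 'fold-or-call': P(aggressive) = 0.4·0.6695 / (0.4·0.6695 + 0.45·0.3305) ≈ 0.6430
After 'raise': P(aggressive) = 0.6·0.6430 / (0.6·0.6430 + 0.55·0.3570) ≈ 0.6627
After 'fold-or-call': P(aggressive) = 0.4·0.6627 / (0.4·0.6627 + 0.45·0.3373) ≈ 0.6359
After 'raise': P(aggressive) = 0.6·0.6359 / (0.6·0.6359 + 0.55·0.3641) ≈ 0.6558
After 'raise': P(aggressive) = 0.6·0.6558 / (0.6·0.6558 + 0.55·0.3442) ≈ 0.6751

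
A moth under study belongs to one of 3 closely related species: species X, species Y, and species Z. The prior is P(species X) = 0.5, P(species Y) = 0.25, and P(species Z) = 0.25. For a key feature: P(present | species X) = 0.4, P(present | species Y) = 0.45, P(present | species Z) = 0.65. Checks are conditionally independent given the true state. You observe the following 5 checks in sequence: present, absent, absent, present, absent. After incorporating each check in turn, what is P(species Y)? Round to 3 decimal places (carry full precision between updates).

After 'present': normaliser = 0.4·0.5000 + 0.45·0.2500 + 0.65·0.2500; P(species X) ≈ 0.4211, P(species Y) ≈ 0.2368, P(species Z) ≈ 0.3421
After 'absent': normaliser = 0.6·0.4211 + 0.55·0.2368 + 0.35·0.3421; P(species X) ≈ 0.5026, P(species Y) ≈ 0.2592, P(species Z) ≈ 0.2382
After 'absent': normaliser = 0.6·0.5026 + 0.55·0.2592 + 0.35·0.2382; P(species X) ≈ 0.5717, P(species Y) ≈ 0.2702, P(species Z) ≈ 0.1581
After 'present': normaliser = 0.4·0.5717 + 0.45·0.2702 + 0.65·0.1581; P(species X) ≈ 0.5048, P(species Y) ≈ 0.2684, P(species Z) ≈ 0.2268
After 'absent': normaliser = 0.6·0.5048 + 0.55·0.2684 + 0.35·0.2268; P(species X) ≈ 0.5716, P(species Y) ≈ 0.2786, P(species Z) ≈ 0.1498

0.279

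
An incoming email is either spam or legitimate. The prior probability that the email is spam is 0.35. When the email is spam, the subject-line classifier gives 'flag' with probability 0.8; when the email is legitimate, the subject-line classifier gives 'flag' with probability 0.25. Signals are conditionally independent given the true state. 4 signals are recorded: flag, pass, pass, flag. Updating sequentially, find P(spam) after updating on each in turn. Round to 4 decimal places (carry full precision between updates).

After 'flag': P(spam) = 0.8·0.3500 / (0.8·0.3500 + 0.25·0.6500) ≈ 0.6328
After 'pass': P(spam) = 0.2·0.6328 / (0.2·0.6328 + 0.75·0.3672) ≈ 0.3148
After 'pass': P(spam) = 0.2·0.3148 / (0.2·0.3148 + 0.75·0.6852) ≈ 0.1092
After 'flag': P(spam) = 0.8·0.1092 / (0.8·0.1092 + 0.25·0.8908) ≈ 0.2817

0.2817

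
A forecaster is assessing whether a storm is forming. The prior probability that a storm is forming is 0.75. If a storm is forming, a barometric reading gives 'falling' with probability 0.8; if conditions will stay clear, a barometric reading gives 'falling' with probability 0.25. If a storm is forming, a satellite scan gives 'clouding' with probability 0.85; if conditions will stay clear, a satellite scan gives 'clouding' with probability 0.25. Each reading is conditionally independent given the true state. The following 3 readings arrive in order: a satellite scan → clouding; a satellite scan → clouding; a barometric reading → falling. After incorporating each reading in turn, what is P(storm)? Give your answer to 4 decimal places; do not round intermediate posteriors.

After a satellite scan='clouding': P(storm) = 0.85·0.7500 / (0.85·0.7500 + 0.25·0.2500) ≈ 0.9107
After a satellite scan='clouding': P(storm) = 0.85·0.9107 / (0.85·0.9107 + 0.25·0.0893) ≈ 0.9720
After a barometric reading='falling': P(storm) = 0.8·0.9720 / (0.8·0.9720 + 0.25·0.0280) ≈ 0.9911

0.9911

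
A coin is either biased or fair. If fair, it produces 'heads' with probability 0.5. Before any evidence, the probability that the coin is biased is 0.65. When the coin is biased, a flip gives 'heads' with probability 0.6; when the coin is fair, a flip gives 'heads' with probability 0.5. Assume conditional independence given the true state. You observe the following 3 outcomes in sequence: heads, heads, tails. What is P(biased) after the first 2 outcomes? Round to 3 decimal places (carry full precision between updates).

0.728

After 'heads': P(biased) = 0.6·0.6500 / (0.6·0.6500 + 0.5·0.3500) ≈ 0.6903
After 'heads': P(biased) = 0.6·0.6903 / (0.6·0.6903 + 0.5·0.3097) ≈ 0.7278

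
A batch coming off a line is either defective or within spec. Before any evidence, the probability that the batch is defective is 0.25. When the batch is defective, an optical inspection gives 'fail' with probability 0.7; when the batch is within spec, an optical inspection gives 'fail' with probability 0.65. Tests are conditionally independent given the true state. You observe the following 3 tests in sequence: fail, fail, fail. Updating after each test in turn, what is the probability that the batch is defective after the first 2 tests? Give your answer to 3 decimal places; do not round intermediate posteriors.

Apply Bayes' rule sequentially, carrying P(defective) forward.
After 'fail': P(defective) = 0.7·0.2500 / (0.7·0.2500 + 0.65·0.7500) ≈ 0.2642
After 'fail': P(defective) = 0.7·0.2642 / (0.7·0.2642 + 0.65·0.7358) ≈ 0.2788

0.279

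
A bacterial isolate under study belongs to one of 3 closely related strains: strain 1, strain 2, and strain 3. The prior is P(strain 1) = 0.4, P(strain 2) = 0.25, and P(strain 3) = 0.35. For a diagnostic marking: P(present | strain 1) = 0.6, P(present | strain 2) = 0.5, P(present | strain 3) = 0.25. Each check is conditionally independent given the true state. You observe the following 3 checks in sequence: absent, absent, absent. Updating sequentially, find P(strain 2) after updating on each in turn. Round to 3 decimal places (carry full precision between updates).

0.153

After 'absent': normaliser = 0.4·0.4000 + 0.5·0.2500 + 0.75·0.3500; P(strain 1) ≈ 0.2922, P(strain 2) ≈ 0.2283, P(strain 3) ≈ 0.4795
After 'absent': normaliser = 0.4·0.2922 + 0.5·0.2283 + 0.75·0.4795; P(strain 1) ≈ 0.1979, P(strain 2) ≈ 0.1933, P(strain 3) ≈ 0.6088
After 'absent': normaliser = 0.4·0.1979 + 0.5·0.1933 + 0.75·0.6088; P(strain 1) ≈ 0.1252, P(strain 2) ≈ 0.1528, P(strain 3) ≈ 0.7220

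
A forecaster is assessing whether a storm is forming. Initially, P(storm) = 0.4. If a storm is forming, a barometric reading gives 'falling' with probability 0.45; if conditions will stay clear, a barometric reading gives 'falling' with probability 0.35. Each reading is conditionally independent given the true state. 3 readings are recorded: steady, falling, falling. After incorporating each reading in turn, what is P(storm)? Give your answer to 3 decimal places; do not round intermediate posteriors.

Each posterior becomes the prior for the next update.
After 'steady': P(storm) = 0.55·0.4000 / (0.55·0.4000 + 0.65·0.6000) ≈ 0.3607
After 'falling': P(storm) = 0.45·0.3607 / (0.45·0.3607 + 0.35·0.6393) ≈ 0.4204
After 'falling': P(storm) = 0.45·0.4204 / (0.45·0.4204 + 0.35·0.5796) ≈ 0.4825

0.483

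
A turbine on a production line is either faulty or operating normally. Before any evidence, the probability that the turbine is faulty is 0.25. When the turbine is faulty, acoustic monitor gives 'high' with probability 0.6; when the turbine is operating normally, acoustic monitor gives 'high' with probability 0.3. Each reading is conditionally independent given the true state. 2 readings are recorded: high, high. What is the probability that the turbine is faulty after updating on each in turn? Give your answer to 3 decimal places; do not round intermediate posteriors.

0.571

Apply Bayes' rule sequentially, carrying P(faulty) forward.
After 'high': P(faulty) = 0.6·0.2500 / (0.6·0.2500 + 0.3·0.7500) ≈ 0.4000
After 'high': P(faulty) = 0.6·0.4000 / (0.6·0.4000 + 0.3·0.6000) ≈ 0.5714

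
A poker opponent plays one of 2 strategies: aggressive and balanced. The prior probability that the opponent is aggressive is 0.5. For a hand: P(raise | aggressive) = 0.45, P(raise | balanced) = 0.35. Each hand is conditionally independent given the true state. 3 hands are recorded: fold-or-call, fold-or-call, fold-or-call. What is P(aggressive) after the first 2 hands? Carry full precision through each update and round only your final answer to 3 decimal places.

Apply Bayes' rule sequentially, carrying P(aggressive) forward.
After 'fold-or-call': P(aggressive) = 0.55·0.5000 / (0.55·0.5000 + 0.65·0.5000) ≈ 0.4583
After 'fold-or-call': P(aggressive) = 0.55·0.4583 / (0.55·0.4583 + 0.65·0.5417) ≈ 0.4172

0.417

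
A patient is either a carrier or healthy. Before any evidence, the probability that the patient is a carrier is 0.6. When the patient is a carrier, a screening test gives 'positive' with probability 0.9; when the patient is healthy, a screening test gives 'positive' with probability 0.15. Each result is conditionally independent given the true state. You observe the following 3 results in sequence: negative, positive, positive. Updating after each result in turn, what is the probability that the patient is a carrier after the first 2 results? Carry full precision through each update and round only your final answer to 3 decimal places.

0.514

After 'negative': P(carrier) = 0.1·0.6000 / (0.1·0.6000 + 0.85·0.4000) ≈ 0.1500
After 'positive': P(carrier) = 0.9·0.1500 / (0.9·0.1500 + 0.15·0.8500) ≈ 0.5143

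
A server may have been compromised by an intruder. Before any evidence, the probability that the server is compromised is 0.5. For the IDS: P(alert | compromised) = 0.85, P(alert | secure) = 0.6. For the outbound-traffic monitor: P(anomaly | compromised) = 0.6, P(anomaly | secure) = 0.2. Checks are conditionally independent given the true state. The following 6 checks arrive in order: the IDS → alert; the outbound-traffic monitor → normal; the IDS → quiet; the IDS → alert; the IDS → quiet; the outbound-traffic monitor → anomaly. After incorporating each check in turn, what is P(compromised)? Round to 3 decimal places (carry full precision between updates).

Apply Bayes' rule sequentially, carrying P(compromised) forward.
After the IDS='alert': P(compromised) = 0.85·0.5000 / (0.85·0.5000 + 0.6·0.5000) ≈ 0.5862
After the outbound-traffic monitor='normal': P(compromised) = 0.4·0.5862 / (0.4·0.5862 + 0.8·0.4138) ≈ 0.4146
After the IDS='quiet': P(compromised) = 0.15·0.4146 / (0.15·0.4146 + 0.4·0.5854) ≈ 0.2099
After the IDS='alert': P(compromised) = 0.85·0.2099 / (0.85·0.2099 + 0.6·0.7901) ≈ 0.2734
After the IDS='quiet': P(compromised) = 0.15·0.2734 / (0.15·0.2734 + 0.4·0.7266) ≈ 0.1237
After the outbound-traffic monitor='anomaly': P(compromised) = 0.6·0.1237 / (0.6·0.1237 + 0.2·0.8763) ≈ 0.2974

0.297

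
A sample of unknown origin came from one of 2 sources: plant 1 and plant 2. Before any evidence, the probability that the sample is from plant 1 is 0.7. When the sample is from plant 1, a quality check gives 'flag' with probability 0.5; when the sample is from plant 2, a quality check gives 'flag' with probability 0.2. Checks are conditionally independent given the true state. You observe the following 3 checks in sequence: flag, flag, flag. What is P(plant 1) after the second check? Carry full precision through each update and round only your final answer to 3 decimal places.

Apply Bayes' rule sequentially, carrying P(plant 1) forward.
After 'flag': P(plant 1) = 0.5·0.7000 / (0.5·0.7000 + 0.2·0.3000) ≈ 0.8537
After 'flag': P(plant 1) = 0.5·0.8537 / (0.5·0.8537 + 0.2·0.1463) ≈ 0.9358

0.936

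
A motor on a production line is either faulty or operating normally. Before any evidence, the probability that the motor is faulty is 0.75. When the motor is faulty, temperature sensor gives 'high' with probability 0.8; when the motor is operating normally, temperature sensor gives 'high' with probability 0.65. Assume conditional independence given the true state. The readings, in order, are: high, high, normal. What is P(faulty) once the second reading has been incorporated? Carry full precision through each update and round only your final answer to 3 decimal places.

After 'high': P(faulty) = 0.8·0.7500 / (0.8·0.7500 + 0.65·0.2500) ≈ 0.7869
After 'high': P(faulty) = 0.8·0.7869 / (0.8·0.7869 + 0.65·0.2131) ≈ 0.8196

0.820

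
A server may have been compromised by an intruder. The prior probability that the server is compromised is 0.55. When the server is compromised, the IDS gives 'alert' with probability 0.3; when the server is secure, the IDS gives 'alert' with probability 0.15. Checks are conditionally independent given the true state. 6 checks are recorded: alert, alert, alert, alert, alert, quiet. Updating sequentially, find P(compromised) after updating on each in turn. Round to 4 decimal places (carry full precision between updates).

0.9699

Each posterior becomes the prior for the next update.
After 'alert': P(compromised) = 0.3·0.5500 / (0.3·0.5500 + 0.15·0.4500) ≈ 0.7097
After 'alert': P(compromised) = 0.3·0.7097 / (0.3·0.7097 + 0.15·0.2903) ≈ 0.8302
After 'alert': P(compromised) = 0.3·0.8302 / (0.3·0.8302 + 0.15·0.1698) ≈ 0.9072
After 'alert': P(compromised) = 0.3·0.9072 / (0.3·0.9072 + 0.15·0.0928) ≈ 0.9514
After 'alert': P(compromised) = 0.3·0.9514 / (0.3·0.9514 + 0.15·0.0486) ≈ 0.9751
After 'quiet': P(compromised) = 0.7·0.9751 / (0.7·0.9751 + 0.85·0.0249) ≈ 0.9699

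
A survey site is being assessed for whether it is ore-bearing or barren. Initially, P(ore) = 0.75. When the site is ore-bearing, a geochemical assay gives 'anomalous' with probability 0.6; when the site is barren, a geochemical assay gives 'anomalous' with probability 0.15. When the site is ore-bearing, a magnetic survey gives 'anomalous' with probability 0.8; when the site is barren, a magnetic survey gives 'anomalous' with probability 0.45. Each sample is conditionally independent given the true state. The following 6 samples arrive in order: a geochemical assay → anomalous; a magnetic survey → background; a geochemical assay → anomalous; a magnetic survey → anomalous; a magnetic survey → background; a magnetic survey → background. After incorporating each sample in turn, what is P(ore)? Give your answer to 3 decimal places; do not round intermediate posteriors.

After a geochemical assay='anomalous': P(ore) = 0.6·0.7500 / (0.6·0.7500 + 0.15·0.2500) ≈ 0.9231
After a magnetic survey='background': P(ore) = 0.2·0.9231 / (0.2·0.9231 + 0.55·0.0769) ≈ 0.8136
After a geochemical assay='anomalous': P(ore) = 0.6·0.8136 / (0.6·0.8136 + 0.15·0.1864) ≈ 0.9458
After a magnetic survey='anomalous': P(ore) = 0.8·0.9458 / (0.8·0.9458 + 0.45·0.0542) ≈ 0.9688
After a magnetic survey='background': P(ore) = 0.2·0.9688 / (0.2·0.9688 + 0.55·0.0312) ≈ 0.9186
After a magnetic survey='background': P(ore) = 0.2·0.9186 / (0.2·0.9186 + 0.55·0.0814) ≈ 0.8040

0.804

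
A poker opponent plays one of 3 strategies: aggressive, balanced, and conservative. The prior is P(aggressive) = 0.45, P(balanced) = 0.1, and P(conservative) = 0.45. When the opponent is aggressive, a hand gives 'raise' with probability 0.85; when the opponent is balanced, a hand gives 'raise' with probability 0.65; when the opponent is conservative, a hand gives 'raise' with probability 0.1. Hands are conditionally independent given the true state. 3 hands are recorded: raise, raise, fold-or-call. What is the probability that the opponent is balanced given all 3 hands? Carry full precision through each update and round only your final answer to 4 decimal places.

0.2187

After 'raise': normaliser = 0.85·0.4500 + 0.65·0.1000 + 0.1·0.4500; P(aggressive) ≈ 0.7766, P(balanced) ≈ 0.1320, P(conservative) ≈ 0.0914
After 'raise': normaliser = 0.85·0.7766 + 0.65·0.1320 + 0.1·0.0914; P(aggressive) ≈ 0.8743, P(balanced) ≈ 0.1136, P(conservative) ≈ 0.0121
After 'fold-or-call': normaliser = 0.15·0.8743 + 0.35·0.1136 + 0.9·0.0121; P(aggressive) ≈ 0.7214, P(balanced) ≈ 0.2187, P(conservative) ≈ 0.0599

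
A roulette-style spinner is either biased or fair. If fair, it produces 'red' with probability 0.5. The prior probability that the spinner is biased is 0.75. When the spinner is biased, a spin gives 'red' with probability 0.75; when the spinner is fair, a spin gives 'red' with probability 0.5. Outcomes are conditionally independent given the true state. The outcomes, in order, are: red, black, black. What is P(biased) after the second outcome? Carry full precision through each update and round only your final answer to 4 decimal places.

Apply Bayes' rule sequentially, carrying P(biased) forward.
After 'red': P(biased) = 0.75·0.7500 / (0.75·0.7500 + 0.5·0.2500) ≈ 0.8182
After 'black': P(biased) = 0.25·0.8182 / (0.25·0.8182 + 0.5·0.1818) ≈ 0.6923

0.6923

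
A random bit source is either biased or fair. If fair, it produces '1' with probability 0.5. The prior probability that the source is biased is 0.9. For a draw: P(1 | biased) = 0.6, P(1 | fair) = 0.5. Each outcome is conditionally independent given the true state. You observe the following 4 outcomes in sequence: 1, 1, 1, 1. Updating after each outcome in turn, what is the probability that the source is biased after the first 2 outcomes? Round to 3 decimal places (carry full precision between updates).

After '1': P(biased) = 0.6·0.9000 / (0.6·0.9000 + 0.5·0.1000) ≈ 0.9153
After '1': P(biased) = 0.6·0.9153 / (0.6·0.9153 + 0.5·0.0847) ≈ 0.9284

0.928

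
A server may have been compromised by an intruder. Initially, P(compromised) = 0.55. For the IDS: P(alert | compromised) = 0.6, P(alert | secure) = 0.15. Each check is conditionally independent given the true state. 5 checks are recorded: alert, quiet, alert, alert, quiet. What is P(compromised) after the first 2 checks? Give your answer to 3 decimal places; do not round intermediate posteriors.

0.697

After 'alert': P(compromised) = 0.6·0.5500 / (0.6·0.5500 + 0.15·0.4500) ≈ 0.8302
After 'quiet': P(compromised) = 0.4·0.8302 / (0.4·0.8302 + 0.85·0.1698) ≈ 0.6970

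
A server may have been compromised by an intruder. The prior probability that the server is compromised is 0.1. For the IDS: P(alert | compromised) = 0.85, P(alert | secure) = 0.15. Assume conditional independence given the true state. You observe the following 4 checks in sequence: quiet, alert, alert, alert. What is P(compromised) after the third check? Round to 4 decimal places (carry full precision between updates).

0.3864

After 'quiet': P(compromised) = 0.15·0.1000 / (0.15·0.1000 + 0.85·0.9000) ≈ 0.0192
After 'alert': P(compromised) = 0.85·0.0192 / (0.85·0.0192 + 0.15·0.9808) ≈ 0.1000
After 'alert': P(compromised) = 0.85·0.1000 / (0.85·0.1000 + 0.15·0.9000) ≈ 0.3864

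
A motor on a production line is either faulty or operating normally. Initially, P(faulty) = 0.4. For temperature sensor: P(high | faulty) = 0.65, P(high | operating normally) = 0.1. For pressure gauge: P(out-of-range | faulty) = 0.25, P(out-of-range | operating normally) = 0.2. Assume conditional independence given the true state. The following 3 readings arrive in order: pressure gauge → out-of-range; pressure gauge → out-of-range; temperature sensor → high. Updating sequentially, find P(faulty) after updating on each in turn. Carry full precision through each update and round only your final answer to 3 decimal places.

After pressure gauge='out-of-range': P(faulty) = 0.25·0.4000 / (0.25·0.4000 + 0.2·0.6000) ≈ 0.4545
After pressure gauge='out-of-range': P(faulty) = 0.25·0.4545 / (0.25·0.4545 + 0.2·0.5455) ≈ 0.5102
After temperature sensor='high': P(faulty) = 0.65·0.5102 / (0.65·0.5102 + 0.1·0.4898) ≈ 0.8713

0.871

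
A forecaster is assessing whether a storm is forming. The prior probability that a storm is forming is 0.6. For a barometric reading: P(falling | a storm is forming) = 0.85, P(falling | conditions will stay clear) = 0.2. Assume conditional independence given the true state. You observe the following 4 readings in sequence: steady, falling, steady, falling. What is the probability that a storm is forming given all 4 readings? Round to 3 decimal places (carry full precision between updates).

0.488

After 'steady': P(storm) = 0.15·0.6000 / (0.15·0.6000 + 0.8·0.4000) ≈ 0.2195
After 'falling': P(storm) = 0.85·0.2195 / (0.85·0.2195 + 0.2·0.7805) ≈ 0.5445
After 'steady': P(storm) = 0.15·0.5445 / (0.15·0.5445 + 0.8·0.4555) ≈ 0.1831
After 'falling': P(storm) = 0.85·0.1831 / (0.85·0.1831 + 0.2·0.8169) ≈ 0.4878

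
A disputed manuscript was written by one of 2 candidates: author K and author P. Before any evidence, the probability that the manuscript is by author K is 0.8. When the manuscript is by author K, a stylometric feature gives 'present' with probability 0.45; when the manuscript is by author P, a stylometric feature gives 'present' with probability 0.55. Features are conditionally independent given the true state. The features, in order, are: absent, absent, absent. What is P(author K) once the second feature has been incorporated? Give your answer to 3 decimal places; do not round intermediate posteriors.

0.857

After 'absent': P(author K) = 0.55·0.8000 / (0.55·0.8000 + 0.45·0.2000) ≈ 0.8302
After 'absent': P(author K) = 0.55·0.8302 / (0.55·0.8302 + 0.45·0.1698) ≈ 0.8566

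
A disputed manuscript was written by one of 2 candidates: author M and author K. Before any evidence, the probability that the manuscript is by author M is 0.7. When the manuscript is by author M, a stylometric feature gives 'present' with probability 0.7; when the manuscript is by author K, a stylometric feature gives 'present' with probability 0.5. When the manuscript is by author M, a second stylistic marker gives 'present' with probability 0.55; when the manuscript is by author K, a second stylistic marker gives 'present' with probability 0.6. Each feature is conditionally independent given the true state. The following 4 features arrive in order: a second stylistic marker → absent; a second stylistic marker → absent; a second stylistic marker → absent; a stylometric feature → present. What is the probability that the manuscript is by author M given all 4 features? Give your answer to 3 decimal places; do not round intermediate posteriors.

After a second stylistic marker='absent': P(author M) = 0.45·0.7000 / (0.45·0.7000 + 0.4·0.3000) ≈ 0.7241
After a second stylistic marker='absent': P(author M) = 0.45·0.7241 / (0.45·0.7241 + 0.4·0.2759) ≈ 0.7470
After a second stylistic marker='absent': P(author M) = 0.45·0.7470 / (0.45·0.7470 + 0.4·0.2530) ≈ 0.7686
After a stylometric feature='present': P(author M) = 0.7·0.7686 / (0.7·0.7686 + 0.5·0.2314) ≈ 0.8230

0.823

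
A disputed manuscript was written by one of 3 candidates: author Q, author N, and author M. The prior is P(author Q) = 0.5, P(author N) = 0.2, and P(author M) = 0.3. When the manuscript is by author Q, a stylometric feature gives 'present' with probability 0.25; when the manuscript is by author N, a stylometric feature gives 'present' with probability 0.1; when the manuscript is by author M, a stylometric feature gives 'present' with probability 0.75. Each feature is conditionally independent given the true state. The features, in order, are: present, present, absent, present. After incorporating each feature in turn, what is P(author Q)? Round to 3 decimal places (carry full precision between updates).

After 'present': normaliser = 0.25·0.5000 + 0.1·0.2000 + 0.75·0.3000; P(author Q) ≈ 0.3378, P(author N) ≈ 0.0541, P(author M) ≈ 0.6081
After 'present': normaliser = 0.25·0.3378 + 0.1·0.0541 + 0.75·0.6081; P(author Q) ≈ 0.1547, P(author N) ≈ 0.0099, P(author M) ≈ 0.8354
After 'absent': normaliser = 0.75·0.1547 + 0.9·0.0099 + 0.25·0.8354; P(author Q) ≈ 0.3476, P(author N) ≈ 0.0267, P(author M) ≈ 0.6257
After 'present': normaliser = 0.25·0.3476 + 0.1·0.0267 + 0.75·0.6257; P(author Q) ≈ 0.1555, P(author N) ≈ 0.0048, P(author M) ≈ 0.8397

0.156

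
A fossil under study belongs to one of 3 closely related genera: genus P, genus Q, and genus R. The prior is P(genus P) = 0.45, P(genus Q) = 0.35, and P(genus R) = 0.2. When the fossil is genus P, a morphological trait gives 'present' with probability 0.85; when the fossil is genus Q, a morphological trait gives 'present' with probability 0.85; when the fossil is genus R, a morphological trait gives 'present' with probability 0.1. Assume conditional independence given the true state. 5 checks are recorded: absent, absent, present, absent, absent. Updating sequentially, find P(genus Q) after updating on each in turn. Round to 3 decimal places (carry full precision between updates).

After 'absent': normaliser = 0.15·0.4500 + 0.15·0.3500 + 0.9·0.2000; P(genus P) ≈ 0.2250, P(genus Q) ≈ 0.1750, P(genus R) ≈ 0.6000
After 'absent': normaliser = 0.15·0.2250 + 0.15·0.1750 + 0.9·0.6000; P(genus P) ≈ 0.0563, P(genus Q) ≈ 0.0437, P(genus R) ≈ 0.9000
After 'present': normaliser = 0.85·0.0563 + 0.85·0.0437 + 0.1·0.9000; P(genus P) ≈ 0.2732, P(genus Q) ≈ 0.2125, P(genus R) ≈ 0.5143
After 'absent': normaliser = 0.15·0.2732 + 0.15·0.2125 + 0.9·0.5143; P(genus P) ≈ 0.0765, P(genus Q) ≈ 0.0595, P(genus R) ≈ 0.8640
After 'absent': normaliser = 0.15·0.0765 + 0.15·0.0595 + 0.9·0.8640; P(genus P) ≈ 0.0144, P(genus Q) ≈ 0.0112, P(genus R) ≈ 0.9744

0.011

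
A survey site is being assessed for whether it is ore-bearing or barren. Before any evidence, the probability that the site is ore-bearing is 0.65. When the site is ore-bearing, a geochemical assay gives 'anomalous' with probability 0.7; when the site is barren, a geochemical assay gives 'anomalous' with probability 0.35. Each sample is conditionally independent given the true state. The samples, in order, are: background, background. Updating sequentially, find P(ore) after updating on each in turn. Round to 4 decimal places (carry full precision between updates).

0.2835

After 'background': P(ore) = 0.3·0.6500 / (0.3·0.6500 + 0.65·0.3500) ≈ 0.4615
After 'background': P(ore) = 0.3·0.4615 / (0.3·0.4615 + 0.65·0.5385) ≈ 0.2835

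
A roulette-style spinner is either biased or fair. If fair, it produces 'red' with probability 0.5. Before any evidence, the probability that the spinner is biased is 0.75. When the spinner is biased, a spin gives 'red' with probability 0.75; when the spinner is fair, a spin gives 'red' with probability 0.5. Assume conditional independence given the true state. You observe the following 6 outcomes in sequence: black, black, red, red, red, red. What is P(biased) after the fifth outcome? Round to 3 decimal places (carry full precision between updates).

After 'black': P(biased) = 0.25·0.7500 / (0.25·0.7500 + 0.5·0.2500) ≈ 0.6000
After 'black': P(biased) = 0.25·0.6000 / (0.25·0.6000 + 0.5·0.4000) ≈ 0.4286
After 'red': P(biased) = 0.75·0.4286 / (0.75·0.4286 + 0.5·0.5714) ≈ 0.5294
After 'red': P(biased) = 0.75·0.5294 / (0.75·0.5294 + 0.5·0.4706) ≈ 0.6279
After 'red': P(biased) = 0.75·0.6279 / (0.75·0.6279 + 0.5·0.3721) ≈ 0.7168

0.717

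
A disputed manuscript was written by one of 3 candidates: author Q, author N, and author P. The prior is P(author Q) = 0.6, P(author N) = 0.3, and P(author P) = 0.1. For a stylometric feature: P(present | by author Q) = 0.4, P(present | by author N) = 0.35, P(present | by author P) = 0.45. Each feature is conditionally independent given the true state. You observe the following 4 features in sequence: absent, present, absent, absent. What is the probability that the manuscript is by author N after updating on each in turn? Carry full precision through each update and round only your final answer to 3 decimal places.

Apply Bayes' rule sequentially, carrying P(author N) forward.
After 'absent': normaliser = 0.6·0.6000 + 0.65·0.3000 + 0.55·0.1000; P(author Q) ≈ 0.5902, P(author N) ≈ 0.3197, P(author P) ≈ 0.0902
After 'present': normaliser = 0.4·0.5902 + 0.35·0.3197 + 0.45·0.0902; P(author Q) ≈ 0.6076, P(author N) ≈ 0.2880, P(author P) ≈ 0.1044
After 'absent': normaliser = 0.6·0.6076 + 0.65·0.2880 + 0.55·0.1044; P(author Q) ≈ 0.5984, P(author N) ≈ 0.3073, P(author P) ≈ 0.0943
After 'absent': normaliser = 0.6·0.5984 + 0.65·0.3073 + 0.55·0.0943; P(author Q) ≈ 0.5880, P(author N) ≈ 0.3271, P(author P) ≈ 0.0849

0.327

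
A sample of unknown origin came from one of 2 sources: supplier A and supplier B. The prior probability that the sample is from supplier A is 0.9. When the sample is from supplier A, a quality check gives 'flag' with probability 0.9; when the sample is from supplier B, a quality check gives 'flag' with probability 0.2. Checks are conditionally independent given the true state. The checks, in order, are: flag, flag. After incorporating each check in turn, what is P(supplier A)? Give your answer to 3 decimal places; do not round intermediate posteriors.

0.995

Each posterior becomes the prior for the next update.
After 'flag': P(supplier A) = 0.9·0.9000 / (0.9·0.9000 + 0.2·0.1000) ≈ 0.9759
After 'flag': P(supplier A) = 0.9·0.9759 / (0.9·0.9759 + 0.2·0.0241) ≈ 0.9945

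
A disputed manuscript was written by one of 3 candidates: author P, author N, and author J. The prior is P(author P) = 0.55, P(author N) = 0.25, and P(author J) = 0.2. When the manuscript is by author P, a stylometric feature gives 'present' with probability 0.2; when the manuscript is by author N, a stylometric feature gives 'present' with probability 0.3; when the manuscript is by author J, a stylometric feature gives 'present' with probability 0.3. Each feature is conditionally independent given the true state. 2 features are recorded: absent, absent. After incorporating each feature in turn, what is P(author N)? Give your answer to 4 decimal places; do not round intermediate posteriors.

After 'absent': normaliser = 0.8·0.5500 + 0.7·0.2500 + 0.7·0.2000; P(author P) ≈ 0.5828, P(author N) ≈ 0.2318, P(author J) ≈ 0.1854
After 'absent': normaliser = 0.8·0.5828 + 0.7·0.2318 + 0.7·0.1854; P(author P) ≈ 0.6148, P(author N) ≈ 0.2140, P(author J) ≈ 0.1712

0.2140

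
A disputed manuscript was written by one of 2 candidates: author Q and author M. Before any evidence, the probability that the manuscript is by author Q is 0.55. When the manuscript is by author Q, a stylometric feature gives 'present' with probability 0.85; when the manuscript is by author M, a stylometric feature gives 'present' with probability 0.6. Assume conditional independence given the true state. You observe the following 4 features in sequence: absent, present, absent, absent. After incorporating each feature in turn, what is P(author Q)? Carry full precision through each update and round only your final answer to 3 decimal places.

0.084

After 'absent': P(author Q) = 0.15·0.5500 / (0.15·0.5500 + 0.4·0.4500) ≈ 0.3143
After 'present': P(author Q) = 0.85·0.3143 / (0.85·0.3143 + 0.6·0.6857) ≈ 0.3937
After 'absent': P(author Q) = 0.15·0.3937 / (0.15·0.3937 + 0.4·0.6063) ≈ 0.1958
After 'absent': P(author Q) = 0.15·0.1958 / (0.15·0.1958 + 0.4·0.8042) ≈ 0.0837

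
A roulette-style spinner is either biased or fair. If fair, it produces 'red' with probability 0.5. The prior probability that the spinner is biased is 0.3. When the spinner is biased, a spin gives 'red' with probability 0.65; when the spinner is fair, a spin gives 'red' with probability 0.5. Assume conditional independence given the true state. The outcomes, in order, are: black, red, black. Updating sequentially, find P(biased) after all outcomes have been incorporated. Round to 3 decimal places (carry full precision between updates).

0.214

After 'black': P(biased) = 0.35·0.3000 / (0.35·0.3000 + 0.5·0.7000) ≈ 0.2308
After 'red': P(biased) = 0.65·0.2308 / (0.65·0.2308 + 0.5·0.7692) ≈ 0.2806
After 'black': P(biased) = 0.35·0.2806 / (0.35·0.2806 + 0.5·0.7194) ≈ 0.2145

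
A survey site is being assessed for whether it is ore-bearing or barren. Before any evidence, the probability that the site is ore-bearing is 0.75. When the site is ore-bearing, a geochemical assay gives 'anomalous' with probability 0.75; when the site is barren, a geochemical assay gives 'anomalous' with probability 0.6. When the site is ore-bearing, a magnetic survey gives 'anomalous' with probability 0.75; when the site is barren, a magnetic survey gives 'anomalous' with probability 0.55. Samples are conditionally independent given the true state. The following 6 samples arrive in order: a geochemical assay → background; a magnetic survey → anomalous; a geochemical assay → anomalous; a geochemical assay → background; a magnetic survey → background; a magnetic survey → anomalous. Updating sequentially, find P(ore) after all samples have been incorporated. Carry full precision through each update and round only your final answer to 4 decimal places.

0.6021

Each posterior becomes the prior for the next update.
After a geochemical assay='background': P(ore) = 0.25·0.7500 / (0.25·0.7500 + 0.4·0.2500) ≈ 0.6522
After a magnetic survey='anomalous': P(ore) = 0.75·0.6522 / (0.75·0.6522 + 0.55·0.3478) ≈ 0.7188
After a geochemical assay='anomalous': P(ore) = 0.75·0.7188 / (0.75·0.7188 + 0.6·0.2812) ≈ 0.7617
After a geochemical assay='background': P(ore) = 0.25·0.7617 / (0.25·0.7617 + 0.4·0.2383) ≈ 0.6664
After a magnetic survey='background': P(ore) = 0.25·0.6664 / (0.25·0.6664 + 0.45·0.3336) ≈ 0.5260
After a magnetic survey='anomalous': P(ore) = 0.75·0.5260 / (0.75·0.5260 + 0.55·0.4740) ≈ 0.6021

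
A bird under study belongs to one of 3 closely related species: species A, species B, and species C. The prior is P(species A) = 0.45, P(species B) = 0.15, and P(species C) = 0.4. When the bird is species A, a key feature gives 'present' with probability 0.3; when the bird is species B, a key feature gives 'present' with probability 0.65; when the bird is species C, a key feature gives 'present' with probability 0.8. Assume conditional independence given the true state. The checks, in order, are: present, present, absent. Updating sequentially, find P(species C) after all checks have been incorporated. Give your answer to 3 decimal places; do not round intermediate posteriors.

0.503

After 'present': normaliser = 0.3·0.4500 + 0.65·0.1500 + 0.8·0.4000; P(species A) ≈ 0.2443, P(species B) ≈ 0.1765, P(species C) ≈ 0.5792
After 'present': normaliser = 0.3·0.2443 + 0.65·0.1765 + 0.8·0.5792; P(species A) ≈ 0.1125, P(species B) ≈ 0.1761, P(species C) ≈ 0.7114
After 'absent': normaliser = 0.7·0.1125 + 0.35·0.1761 + 0.2·0.7114; P(species A) ≈ 0.2787, P(species B) ≈ 0.2180, P(species C) ≈ 0.5033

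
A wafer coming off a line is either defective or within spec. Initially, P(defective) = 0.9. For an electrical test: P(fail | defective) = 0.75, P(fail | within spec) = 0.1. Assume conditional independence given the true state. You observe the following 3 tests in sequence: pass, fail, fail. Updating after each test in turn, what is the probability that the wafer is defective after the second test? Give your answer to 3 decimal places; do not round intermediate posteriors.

0.949

After 'pass': P(defective) = 0.25·0.9000 / (0.25·0.9000 + 0.9·0.1000) ≈ 0.7143
After 'fail': P(defective) = 0.75·0.7143 / (0.75·0.7143 + 0.1·0.2857) ≈ 0.9494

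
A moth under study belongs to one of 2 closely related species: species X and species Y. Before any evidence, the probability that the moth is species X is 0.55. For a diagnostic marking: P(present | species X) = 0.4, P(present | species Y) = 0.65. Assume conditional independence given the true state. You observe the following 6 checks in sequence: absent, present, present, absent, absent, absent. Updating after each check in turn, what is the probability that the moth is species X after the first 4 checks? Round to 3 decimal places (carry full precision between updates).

After 'absent': P(species X) = 0.6·0.5500 / (0.6·0.5500 + 0.35·0.4500) ≈ 0.6769
After 'present': P(species X) = 0.4·0.6769 / (0.4·0.6769 + 0.65·0.3231) ≈ 0.5632
After 'present': P(species X) = 0.4·0.5632 / (0.4·0.5632 + 0.65·0.4368) ≈ 0.4424
After 'absent': P(species X) = 0.6·0.4424 / (0.6·0.4424 + 0.35·0.5576) ≈ 0.5763

0.576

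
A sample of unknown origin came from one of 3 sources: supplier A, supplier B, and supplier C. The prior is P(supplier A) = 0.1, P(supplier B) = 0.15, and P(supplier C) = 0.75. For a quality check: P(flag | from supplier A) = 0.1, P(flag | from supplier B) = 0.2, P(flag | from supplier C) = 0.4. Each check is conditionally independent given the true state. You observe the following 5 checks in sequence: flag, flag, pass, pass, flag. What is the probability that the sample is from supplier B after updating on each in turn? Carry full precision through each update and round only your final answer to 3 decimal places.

0.042

Apply Bayes' rule sequentially, carrying P(supplier B) forward.
After 'flag': normaliser = 0.1·0.1000 + 0.2·0.1500 + 0.4·0.7500; P(supplier A) ≈ 0.0294, P(supplier B) ≈ 0.0882, P(supplier C) ≈ 0.8824
After 'flag': normaliser = 0.1·0.0294 + 0.2·0.0882 + 0.4·0.8824; P(supplier A) ≈ 0.0079, P(supplier B) ≈ 0.0472, P(supplier C) ≈ 0.9449
After 'pass': normaliser = 0.9·0.0079 + 0.8·0.0472 + 0.6·0.9449; P(supplier A) ≈ 0.0116, P(supplier B) ≈ 0.0618, P(supplier C) ≈ 0.9266
After 'pass': normaliser = 0.9·0.0116 + 0.8·0.0618 + 0.6·0.9266; P(supplier A) ≈ 0.0169, P(supplier B) ≈ 0.0803, P(supplier C) ≈ 0.9028
After 'flag': normaliser = 0.1·0.0169 + 0.2·0.0803 + 0.4·0.9028; P(supplier A) ≈ 0.0045, P(supplier B) ≈ 0.0424, P(supplier C) ≈ 0.9532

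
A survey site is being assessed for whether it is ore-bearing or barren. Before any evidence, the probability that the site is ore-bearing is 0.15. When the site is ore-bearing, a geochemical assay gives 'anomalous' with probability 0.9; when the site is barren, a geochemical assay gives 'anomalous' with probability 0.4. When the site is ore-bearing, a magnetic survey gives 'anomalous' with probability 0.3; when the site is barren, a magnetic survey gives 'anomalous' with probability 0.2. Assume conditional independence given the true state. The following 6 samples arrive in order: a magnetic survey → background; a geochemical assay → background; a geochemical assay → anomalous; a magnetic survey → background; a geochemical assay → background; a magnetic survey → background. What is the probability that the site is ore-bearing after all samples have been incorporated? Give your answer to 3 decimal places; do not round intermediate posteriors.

After a magnetic survey='background': P(ore) = 0.7·0.1500 / (0.7·0.1500 + 0.8·0.8500) ≈ 0.1338
After a geochemical assay='background': P(ore) = 0.1·0.1338 / (0.1·0.1338 + 0.6·0.8662) ≈ 0.0251
After a geochemical assay='anomalous': P(ore) = 0.9·0.0251 / (0.9·0.0251 + 0.4·0.9749) ≈ 0.0547
After a magnetic survey='background': P(ore) = 0.7·0.0547 / (0.7·0.0547 + 0.8·0.9453) ≈ 0.0482
After a geochemical assay='background': P(ore) = 0.1·0.0482 / (0.1·0.0482 + 0.6·0.9518) ≈ 0.0084
After a magnetic survey='background': P(ore) = 0.7·0.0084 / (0.7·0.0084 + 0.8·0.9916) ≈ 0.0073

0.007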